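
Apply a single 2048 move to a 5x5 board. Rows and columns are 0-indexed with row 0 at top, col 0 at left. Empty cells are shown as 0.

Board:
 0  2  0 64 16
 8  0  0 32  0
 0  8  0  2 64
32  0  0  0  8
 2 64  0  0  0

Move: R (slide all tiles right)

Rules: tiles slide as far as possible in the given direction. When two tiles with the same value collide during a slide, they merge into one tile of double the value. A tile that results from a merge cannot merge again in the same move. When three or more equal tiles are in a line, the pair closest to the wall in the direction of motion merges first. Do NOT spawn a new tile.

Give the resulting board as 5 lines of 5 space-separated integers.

Slide right:
row 0: [0, 2, 0, 64, 16] -> [0, 0, 2, 64, 16]
row 1: [8, 0, 0, 32, 0] -> [0, 0, 0, 8, 32]
row 2: [0, 8, 0, 2, 64] -> [0, 0, 8, 2, 64]
row 3: [32, 0, 0, 0, 8] -> [0, 0, 0, 32, 8]
row 4: [2, 64, 0, 0, 0] -> [0, 0, 0, 2, 64]

Answer:  0  0  2 64 16
 0  0  0  8 32
 0  0  8  2 64
 0  0  0 32  8
 0  0  0  2 64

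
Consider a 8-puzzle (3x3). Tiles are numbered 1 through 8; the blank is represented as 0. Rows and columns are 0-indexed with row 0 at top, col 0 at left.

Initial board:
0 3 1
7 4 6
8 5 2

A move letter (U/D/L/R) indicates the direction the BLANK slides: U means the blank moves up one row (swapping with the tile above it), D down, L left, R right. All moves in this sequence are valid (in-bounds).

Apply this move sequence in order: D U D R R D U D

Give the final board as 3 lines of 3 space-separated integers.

Answer: 7 3 1
4 6 2
8 5 0

Derivation:
After move 1 (D):
7 3 1
0 4 6
8 5 2

After move 2 (U):
0 3 1
7 4 6
8 5 2

After move 3 (D):
7 3 1
0 4 6
8 5 2

After move 4 (R):
7 3 1
4 0 6
8 5 2

After move 5 (R):
7 3 1
4 6 0
8 5 2

After move 6 (D):
7 3 1
4 6 2
8 5 0

After move 7 (U):
7 3 1
4 6 0
8 5 2

After move 8 (D):
7 3 1
4 6 2
8 5 0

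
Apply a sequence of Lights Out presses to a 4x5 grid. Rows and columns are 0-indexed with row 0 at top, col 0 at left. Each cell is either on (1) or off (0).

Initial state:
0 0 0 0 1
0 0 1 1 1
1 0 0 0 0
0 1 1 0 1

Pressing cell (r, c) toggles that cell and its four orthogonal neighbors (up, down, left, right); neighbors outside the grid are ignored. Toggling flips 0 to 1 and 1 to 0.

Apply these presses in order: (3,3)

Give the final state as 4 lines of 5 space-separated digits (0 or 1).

After press 1 at (3,3):
0 0 0 0 1
0 0 1 1 1
1 0 0 1 0
0 1 0 1 0

Answer: 0 0 0 0 1
0 0 1 1 1
1 0 0 1 0
0 1 0 1 0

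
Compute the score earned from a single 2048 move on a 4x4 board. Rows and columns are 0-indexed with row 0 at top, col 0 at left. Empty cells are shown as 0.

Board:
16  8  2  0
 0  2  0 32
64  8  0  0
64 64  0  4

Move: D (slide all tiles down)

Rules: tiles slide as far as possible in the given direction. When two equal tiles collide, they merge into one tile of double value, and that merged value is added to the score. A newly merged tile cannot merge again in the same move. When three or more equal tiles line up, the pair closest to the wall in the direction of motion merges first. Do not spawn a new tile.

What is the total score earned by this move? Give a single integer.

Answer: 128

Derivation:
Slide down:
col 0: [16, 0, 64, 64] -> [0, 0, 16, 128]  score +128 (running 128)
col 1: [8, 2, 8, 64] -> [8, 2, 8, 64]  score +0 (running 128)
col 2: [2, 0, 0, 0] -> [0, 0, 0, 2]  score +0 (running 128)
col 3: [0, 32, 0, 4] -> [0, 0, 32, 4]  score +0 (running 128)
Board after move:
  0   8   0   0
  0   2   0   0
 16   8   0  32
128  64   2   4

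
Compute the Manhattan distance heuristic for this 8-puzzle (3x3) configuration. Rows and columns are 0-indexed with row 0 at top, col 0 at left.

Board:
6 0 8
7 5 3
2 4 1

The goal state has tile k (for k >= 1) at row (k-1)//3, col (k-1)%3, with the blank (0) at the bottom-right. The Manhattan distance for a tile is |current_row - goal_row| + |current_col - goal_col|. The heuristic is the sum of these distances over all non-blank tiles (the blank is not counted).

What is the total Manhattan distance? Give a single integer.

Tile 6: at (0,0), goal (1,2), distance |0-1|+|0-2| = 3
Tile 8: at (0,2), goal (2,1), distance |0-2|+|2-1| = 3
Tile 7: at (1,0), goal (2,0), distance |1-2|+|0-0| = 1
Tile 5: at (1,1), goal (1,1), distance |1-1|+|1-1| = 0
Tile 3: at (1,2), goal (0,2), distance |1-0|+|2-2| = 1
Tile 2: at (2,0), goal (0,1), distance |2-0|+|0-1| = 3
Tile 4: at (2,1), goal (1,0), distance |2-1|+|1-0| = 2
Tile 1: at (2,2), goal (0,0), distance |2-0|+|2-0| = 4
Sum: 3 + 3 + 1 + 0 + 1 + 3 + 2 + 4 = 17

Answer: 17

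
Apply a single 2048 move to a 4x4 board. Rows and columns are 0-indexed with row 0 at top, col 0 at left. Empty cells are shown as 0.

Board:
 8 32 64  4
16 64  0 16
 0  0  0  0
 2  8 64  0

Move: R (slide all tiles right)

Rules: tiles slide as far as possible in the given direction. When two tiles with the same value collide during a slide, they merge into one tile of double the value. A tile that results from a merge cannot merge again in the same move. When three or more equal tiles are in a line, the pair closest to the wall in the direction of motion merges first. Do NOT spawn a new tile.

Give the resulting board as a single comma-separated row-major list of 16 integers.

Answer: 8, 32, 64, 4, 0, 16, 64, 16, 0, 0, 0, 0, 0, 2, 8, 64

Derivation:
Slide right:
row 0: [8, 32, 64, 4] -> [8, 32, 64, 4]
row 1: [16, 64, 0, 16] -> [0, 16, 64, 16]
row 2: [0, 0, 0, 0] -> [0, 0, 0, 0]
row 3: [2, 8, 64, 0] -> [0, 2, 8, 64]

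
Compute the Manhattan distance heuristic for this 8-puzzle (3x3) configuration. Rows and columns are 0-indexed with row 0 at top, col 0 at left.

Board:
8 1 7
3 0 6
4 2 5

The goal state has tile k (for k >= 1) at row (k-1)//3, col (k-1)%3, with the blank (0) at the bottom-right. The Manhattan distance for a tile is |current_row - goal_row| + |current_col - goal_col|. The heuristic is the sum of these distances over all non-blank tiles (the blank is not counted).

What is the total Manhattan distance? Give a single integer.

Tile 8: (0,0)->(2,1) = 3
Tile 1: (0,1)->(0,0) = 1
Tile 7: (0,2)->(2,0) = 4
Tile 3: (1,0)->(0,2) = 3
Tile 6: (1,2)->(1,2) = 0
Tile 4: (2,0)->(1,0) = 1
Tile 2: (2,1)->(0,1) = 2
Tile 5: (2,2)->(1,1) = 2
Sum: 3 + 1 + 4 + 3 + 0 + 1 + 2 + 2 = 16

Answer: 16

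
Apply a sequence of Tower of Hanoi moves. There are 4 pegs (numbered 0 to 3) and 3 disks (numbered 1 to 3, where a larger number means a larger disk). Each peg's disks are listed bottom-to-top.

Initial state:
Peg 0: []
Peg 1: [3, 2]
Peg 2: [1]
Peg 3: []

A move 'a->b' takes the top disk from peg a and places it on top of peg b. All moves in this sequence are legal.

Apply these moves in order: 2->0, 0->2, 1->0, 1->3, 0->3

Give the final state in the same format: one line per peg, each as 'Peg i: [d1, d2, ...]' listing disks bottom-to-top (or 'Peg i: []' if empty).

After move 1 (2->0):
Peg 0: [1]
Peg 1: [3, 2]
Peg 2: []
Peg 3: []

After move 2 (0->2):
Peg 0: []
Peg 1: [3, 2]
Peg 2: [1]
Peg 3: []

After move 3 (1->0):
Peg 0: [2]
Peg 1: [3]
Peg 2: [1]
Peg 3: []

After move 4 (1->3):
Peg 0: [2]
Peg 1: []
Peg 2: [1]
Peg 3: [3]

After move 5 (0->3):
Peg 0: []
Peg 1: []
Peg 2: [1]
Peg 3: [3, 2]

Answer: Peg 0: []
Peg 1: []
Peg 2: [1]
Peg 3: [3, 2]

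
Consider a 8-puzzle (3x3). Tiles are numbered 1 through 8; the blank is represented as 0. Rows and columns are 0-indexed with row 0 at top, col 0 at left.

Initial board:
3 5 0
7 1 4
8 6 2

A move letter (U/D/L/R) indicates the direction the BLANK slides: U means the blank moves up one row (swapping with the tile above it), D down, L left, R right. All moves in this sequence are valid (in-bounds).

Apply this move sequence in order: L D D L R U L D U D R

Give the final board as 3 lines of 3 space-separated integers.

Answer: 3 1 5
8 7 4
6 0 2

Derivation:
After move 1 (L):
3 0 5
7 1 4
8 6 2

After move 2 (D):
3 1 5
7 0 4
8 6 2

After move 3 (D):
3 1 5
7 6 4
8 0 2

After move 4 (L):
3 1 5
7 6 4
0 8 2

After move 5 (R):
3 1 5
7 6 4
8 0 2

After move 6 (U):
3 1 5
7 0 4
8 6 2

After move 7 (L):
3 1 5
0 7 4
8 6 2

After move 8 (D):
3 1 5
8 7 4
0 6 2

After move 9 (U):
3 1 5
0 7 4
8 6 2

After move 10 (D):
3 1 5
8 7 4
0 6 2

After move 11 (R):
3 1 5
8 7 4
6 0 2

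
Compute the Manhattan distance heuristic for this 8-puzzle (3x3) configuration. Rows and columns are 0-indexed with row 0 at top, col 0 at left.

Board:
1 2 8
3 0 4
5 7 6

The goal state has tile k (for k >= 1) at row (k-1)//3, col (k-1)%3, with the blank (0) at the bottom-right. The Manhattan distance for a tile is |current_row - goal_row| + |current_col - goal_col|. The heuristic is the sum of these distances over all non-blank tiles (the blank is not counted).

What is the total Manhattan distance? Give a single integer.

Answer: 12

Derivation:
Tile 1: (0,0)->(0,0) = 0
Tile 2: (0,1)->(0,1) = 0
Tile 8: (0,2)->(2,1) = 3
Tile 3: (1,0)->(0,2) = 3
Tile 4: (1,2)->(1,0) = 2
Tile 5: (2,0)->(1,1) = 2
Tile 7: (2,1)->(2,0) = 1
Tile 6: (2,2)->(1,2) = 1
Sum: 0 + 0 + 3 + 3 + 2 + 2 + 1 + 1 = 12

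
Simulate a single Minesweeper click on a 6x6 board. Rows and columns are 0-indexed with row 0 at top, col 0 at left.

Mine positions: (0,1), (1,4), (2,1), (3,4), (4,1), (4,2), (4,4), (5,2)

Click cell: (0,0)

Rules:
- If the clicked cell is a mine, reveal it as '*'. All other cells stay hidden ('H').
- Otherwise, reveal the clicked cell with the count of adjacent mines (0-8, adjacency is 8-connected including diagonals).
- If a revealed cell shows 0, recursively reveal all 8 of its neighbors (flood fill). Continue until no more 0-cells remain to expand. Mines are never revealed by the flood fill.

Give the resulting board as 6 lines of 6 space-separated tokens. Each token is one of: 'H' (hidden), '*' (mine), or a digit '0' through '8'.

1 H H H H H
H H H H H H
H H H H H H
H H H H H H
H H H H H H
H H H H H H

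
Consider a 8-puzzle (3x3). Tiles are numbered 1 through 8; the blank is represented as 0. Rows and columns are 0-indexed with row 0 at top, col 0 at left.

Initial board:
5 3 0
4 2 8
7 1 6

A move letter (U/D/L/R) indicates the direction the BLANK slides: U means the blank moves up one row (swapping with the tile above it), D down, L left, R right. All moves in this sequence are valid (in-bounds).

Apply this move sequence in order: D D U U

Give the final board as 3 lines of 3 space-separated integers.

After move 1 (D):
5 3 8
4 2 0
7 1 6

After move 2 (D):
5 3 8
4 2 6
7 1 0

After move 3 (U):
5 3 8
4 2 0
7 1 6

After move 4 (U):
5 3 0
4 2 8
7 1 6

Answer: 5 3 0
4 2 8
7 1 6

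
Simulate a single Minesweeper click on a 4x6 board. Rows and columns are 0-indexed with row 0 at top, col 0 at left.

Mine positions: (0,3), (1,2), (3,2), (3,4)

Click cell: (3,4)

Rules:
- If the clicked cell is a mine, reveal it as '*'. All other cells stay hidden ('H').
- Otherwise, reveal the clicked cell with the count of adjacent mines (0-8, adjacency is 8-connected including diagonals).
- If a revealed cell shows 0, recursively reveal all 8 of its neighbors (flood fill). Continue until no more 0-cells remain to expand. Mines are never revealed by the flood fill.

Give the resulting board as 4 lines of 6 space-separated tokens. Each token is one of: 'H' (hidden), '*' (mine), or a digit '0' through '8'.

H H H H H H
H H H H H H
H H H H H H
H H H H * H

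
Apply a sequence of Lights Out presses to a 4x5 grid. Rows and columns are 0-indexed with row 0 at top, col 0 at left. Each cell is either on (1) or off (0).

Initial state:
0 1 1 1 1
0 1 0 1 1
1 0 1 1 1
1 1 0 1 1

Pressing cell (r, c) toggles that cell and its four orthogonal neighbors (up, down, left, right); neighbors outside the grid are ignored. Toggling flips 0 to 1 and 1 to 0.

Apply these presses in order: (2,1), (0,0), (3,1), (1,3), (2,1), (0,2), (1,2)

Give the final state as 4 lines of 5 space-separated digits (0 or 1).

After press 1 at (2,1):
0 1 1 1 1
0 0 0 1 1
0 1 0 1 1
1 0 0 1 1

After press 2 at (0,0):
1 0 1 1 1
1 0 0 1 1
0 1 0 1 1
1 0 0 1 1

After press 3 at (3,1):
1 0 1 1 1
1 0 0 1 1
0 0 0 1 1
0 1 1 1 1

After press 4 at (1,3):
1 0 1 0 1
1 0 1 0 0
0 0 0 0 1
0 1 1 1 1

After press 5 at (2,1):
1 0 1 0 1
1 1 1 0 0
1 1 1 0 1
0 0 1 1 1

After press 6 at (0,2):
1 1 0 1 1
1 1 0 0 0
1 1 1 0 1
0 0 1 1 1

After press 7 at (1,2):
1 1 1 1 1
1 0 1 1 0
1 1 0 0 1
0 0 1 1 1

Answer: 1 1 1 1 1
1 0 1 1 0
1 1 0 0 1
0 0 1 1 1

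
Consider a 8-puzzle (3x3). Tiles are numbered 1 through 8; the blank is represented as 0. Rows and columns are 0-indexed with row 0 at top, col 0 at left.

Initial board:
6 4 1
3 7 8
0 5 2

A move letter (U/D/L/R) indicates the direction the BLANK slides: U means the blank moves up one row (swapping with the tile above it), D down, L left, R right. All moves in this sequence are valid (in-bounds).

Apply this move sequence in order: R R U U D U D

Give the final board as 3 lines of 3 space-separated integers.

After move 1 (R):
6 4 1
3 7 8
5 0 2

After move 2 (R):
6 4 1
3 7 8
5 2 0

After move 3 (U):
6 4 1
3 7 0
5 2 8

After move 4 (U):
6 4 0
3 7 1
5 2 8

After move 5 (D):
6 4 1
3 7 0
5 2 8

After move 6 (U):
6 4 0
3 7 1
5 2 8

After move 7 (D):
6 4 1
3 7 0
5 2 8

Answer: 6 4 1
3 7 0
5 2 8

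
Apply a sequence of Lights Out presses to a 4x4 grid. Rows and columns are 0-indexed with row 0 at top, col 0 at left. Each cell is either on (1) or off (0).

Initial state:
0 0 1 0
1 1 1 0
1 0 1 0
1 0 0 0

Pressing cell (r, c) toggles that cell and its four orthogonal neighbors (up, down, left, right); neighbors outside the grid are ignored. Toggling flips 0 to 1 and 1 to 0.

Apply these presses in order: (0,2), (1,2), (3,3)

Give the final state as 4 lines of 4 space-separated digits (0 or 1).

After press 1 at (0,2):
0 1 0 1
1 1 0 0
1 0 1 0
1 0 0 0

After press 2 at (1,2):
0 1 1 1
1 0 1 1
1 0 0 0
1 0 0 0

After press 3 at (3,3):
0 1 1 1
1 0 1 1
1 0 0 1
1 0 1 1

Answer: 0 1 1 1
1 0 1 1
1 0 0 1
1 0 1 1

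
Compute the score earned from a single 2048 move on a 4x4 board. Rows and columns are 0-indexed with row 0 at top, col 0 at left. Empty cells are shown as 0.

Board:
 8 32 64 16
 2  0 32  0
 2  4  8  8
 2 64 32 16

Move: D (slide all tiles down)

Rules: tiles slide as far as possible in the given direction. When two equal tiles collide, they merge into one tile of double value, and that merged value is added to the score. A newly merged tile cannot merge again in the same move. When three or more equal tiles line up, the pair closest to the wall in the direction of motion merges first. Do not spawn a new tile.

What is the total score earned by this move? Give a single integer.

Answer: 4

Derivation:
Slide down:
col 0: [8, 2, 2, 2] -> [0, 8, 2, 4]  score +4 (running 4)
col 1: [32, 0, 4, 64] -> [0, 32, 4, 64]  score +0 (running 4)
col 2: [64, 32, 8, 32] -> [64, 32, 8, 32]  score +0 (running 4)
col 3: [16, 0, 8, 16] -> [0, 16, 8, 16]  score +0 (running 4)
Board after move:
 0  0 64  0
 8 32 32 16
 2  4  8  8
 4 64 32 16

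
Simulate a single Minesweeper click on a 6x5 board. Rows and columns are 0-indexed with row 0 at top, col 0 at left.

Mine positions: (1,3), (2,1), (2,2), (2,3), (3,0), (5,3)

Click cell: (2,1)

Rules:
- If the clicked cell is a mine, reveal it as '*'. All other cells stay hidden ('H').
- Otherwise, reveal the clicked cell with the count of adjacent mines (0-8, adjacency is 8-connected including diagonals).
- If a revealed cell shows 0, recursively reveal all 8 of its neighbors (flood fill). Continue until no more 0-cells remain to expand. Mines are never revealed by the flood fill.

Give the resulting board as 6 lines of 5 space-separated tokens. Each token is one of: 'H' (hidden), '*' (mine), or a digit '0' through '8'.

H H H H H
H H H H H
H * H H H
H H H H H
H H H H H
H H H H H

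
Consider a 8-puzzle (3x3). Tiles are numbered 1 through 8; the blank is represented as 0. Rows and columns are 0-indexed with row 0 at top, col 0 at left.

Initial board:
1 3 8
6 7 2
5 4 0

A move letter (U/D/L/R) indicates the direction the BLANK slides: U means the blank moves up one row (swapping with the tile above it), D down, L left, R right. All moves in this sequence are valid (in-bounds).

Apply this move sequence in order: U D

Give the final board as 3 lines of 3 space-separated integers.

Answer: 1 3 8
6 7 2
5 4 0

Derivation:
After move 1 (U):
1 3 8
6 7 0
5 4 2

After move 2 (D):
1 3 8
6 7 2
5 4 0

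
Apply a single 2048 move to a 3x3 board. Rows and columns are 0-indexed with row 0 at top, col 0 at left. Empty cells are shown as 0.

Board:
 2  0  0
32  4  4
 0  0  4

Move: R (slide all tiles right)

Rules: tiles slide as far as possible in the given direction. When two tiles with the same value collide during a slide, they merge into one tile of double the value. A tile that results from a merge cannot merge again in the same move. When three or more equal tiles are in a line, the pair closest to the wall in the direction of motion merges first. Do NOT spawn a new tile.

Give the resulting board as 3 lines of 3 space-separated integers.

Slide right:
row 0: [2, 0, 0] -> [0, 0, 2]
row 1: [32, 4, 4] -> [0, 32, 8]
row 2: [0, 0, 4] -> [0, 0, 4]

Answer:  0  0  2
 0 32  8
 0  0  4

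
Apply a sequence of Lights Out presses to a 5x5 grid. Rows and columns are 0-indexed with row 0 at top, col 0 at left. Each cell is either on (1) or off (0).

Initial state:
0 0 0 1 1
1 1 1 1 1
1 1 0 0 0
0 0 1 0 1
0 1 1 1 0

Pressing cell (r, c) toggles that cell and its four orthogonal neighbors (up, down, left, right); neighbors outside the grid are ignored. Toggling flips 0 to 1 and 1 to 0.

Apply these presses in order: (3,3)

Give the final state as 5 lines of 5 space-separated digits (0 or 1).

Answer: 0 0 0 1 1
1 1 1 1 1
1 1 0 1 0
0 0 0 1 0
0 1 1 0 0

Derivation:
After press 1 at (3,3):
0 0 0 1 1
1 1 1 1 1
1 1 0 1 0
0 0 0 1 0
0 1 1 0 0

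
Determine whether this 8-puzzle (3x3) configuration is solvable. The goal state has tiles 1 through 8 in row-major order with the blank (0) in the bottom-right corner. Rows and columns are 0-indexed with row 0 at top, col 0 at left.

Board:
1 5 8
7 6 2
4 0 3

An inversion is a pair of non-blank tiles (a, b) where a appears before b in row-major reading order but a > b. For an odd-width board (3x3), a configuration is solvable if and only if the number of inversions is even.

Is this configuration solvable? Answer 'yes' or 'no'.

Answer: yes

Derivation:
Inversions (pairs i<j in row-major order where tile[i] > tile[j] > 0): 16
16 is even, so the puzzle is solvable.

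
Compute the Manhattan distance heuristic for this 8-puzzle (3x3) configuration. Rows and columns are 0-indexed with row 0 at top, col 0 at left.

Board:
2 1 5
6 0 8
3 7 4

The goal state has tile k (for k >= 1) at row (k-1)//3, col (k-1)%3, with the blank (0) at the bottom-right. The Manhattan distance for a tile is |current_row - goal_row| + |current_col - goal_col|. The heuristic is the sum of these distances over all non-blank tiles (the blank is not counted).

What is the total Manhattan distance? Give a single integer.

Answer: 16

Derivation:
Tile 2: (0,0)->(0,1) = 1
Tile 1: (0,1)->(0,0) = 1
Tile 5: (0,2)->(1,1) = 2
Tile 6: (1,0)->(1,2) = 2
Tile 8: (1,2)->(2,1) = 2
Tile 3: (2,0)->(0,2) = 4
Tile 7: (2,1)->(2,0) = 1
Tile 4: (2,2)->(1,0) = 3
Sum: 1 + 1 + 2 + 2 + 2 + 4 + 1 + 3 = 16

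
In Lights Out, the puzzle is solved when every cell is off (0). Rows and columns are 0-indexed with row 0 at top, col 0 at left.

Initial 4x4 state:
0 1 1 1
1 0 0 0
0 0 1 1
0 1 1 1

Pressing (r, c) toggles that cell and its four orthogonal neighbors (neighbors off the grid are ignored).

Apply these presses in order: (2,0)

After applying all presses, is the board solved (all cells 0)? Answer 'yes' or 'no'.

Answer: no

Derivation:
After press 1 at (2,0):
0 1 1 1
0 0 0 0
1 1 1 1
1 1 1 1

Lights still on: 11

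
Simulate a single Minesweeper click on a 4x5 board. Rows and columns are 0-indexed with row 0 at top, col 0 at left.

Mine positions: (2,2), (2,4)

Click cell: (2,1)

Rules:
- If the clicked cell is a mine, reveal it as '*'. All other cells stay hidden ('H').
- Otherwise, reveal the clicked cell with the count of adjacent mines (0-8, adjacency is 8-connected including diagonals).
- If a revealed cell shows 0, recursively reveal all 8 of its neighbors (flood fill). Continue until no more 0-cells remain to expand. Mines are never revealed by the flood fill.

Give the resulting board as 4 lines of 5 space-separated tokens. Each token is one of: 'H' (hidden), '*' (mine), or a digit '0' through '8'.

H H H H H
H H H H H
H 1 H H H
H H H H H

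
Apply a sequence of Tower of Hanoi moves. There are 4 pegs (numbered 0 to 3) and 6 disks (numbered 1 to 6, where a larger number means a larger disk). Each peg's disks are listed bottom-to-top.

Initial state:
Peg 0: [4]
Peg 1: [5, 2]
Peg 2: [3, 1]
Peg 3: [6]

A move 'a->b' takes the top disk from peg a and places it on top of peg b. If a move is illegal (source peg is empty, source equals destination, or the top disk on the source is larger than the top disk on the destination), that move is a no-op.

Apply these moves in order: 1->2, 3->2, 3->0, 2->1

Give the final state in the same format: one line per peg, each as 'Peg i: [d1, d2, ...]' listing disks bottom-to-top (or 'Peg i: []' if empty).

After move 1 (1->2):
Peg 0: [4]
Peg 1: [5, 2]
Peg 2: [3, 1]
Peg 3: [6]

After move 2 (3->2):
Peg 0: [4]
Peg 1: [5, 2]
Peg 2: [3, 1]
Peg 3: [6]

After move 3 (3->0):
Peg 0: [4]
Peg 1: [5, 2]
Peg 2: [3, 1]
Peg 3: [6]

After move 4 (2->1):
Peg 0: [4]
Peg 1: [5, 2, 1]
Peg 2: [3]
Peg 3: [6]

Answer: Peg 0: [4]
Peg 1: [5, 2, 1]
Peg 2: [3]
Peg 3: [6]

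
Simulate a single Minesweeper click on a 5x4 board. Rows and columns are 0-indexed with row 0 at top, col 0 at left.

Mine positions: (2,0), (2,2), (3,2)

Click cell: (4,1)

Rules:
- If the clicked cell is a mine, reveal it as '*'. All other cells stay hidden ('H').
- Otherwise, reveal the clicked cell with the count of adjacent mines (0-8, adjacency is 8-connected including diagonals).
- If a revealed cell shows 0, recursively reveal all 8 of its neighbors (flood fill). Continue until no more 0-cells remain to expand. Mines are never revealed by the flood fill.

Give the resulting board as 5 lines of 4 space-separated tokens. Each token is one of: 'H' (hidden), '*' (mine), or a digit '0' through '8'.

H H H H
H H H H
H H H H
H H H H
H 1 H H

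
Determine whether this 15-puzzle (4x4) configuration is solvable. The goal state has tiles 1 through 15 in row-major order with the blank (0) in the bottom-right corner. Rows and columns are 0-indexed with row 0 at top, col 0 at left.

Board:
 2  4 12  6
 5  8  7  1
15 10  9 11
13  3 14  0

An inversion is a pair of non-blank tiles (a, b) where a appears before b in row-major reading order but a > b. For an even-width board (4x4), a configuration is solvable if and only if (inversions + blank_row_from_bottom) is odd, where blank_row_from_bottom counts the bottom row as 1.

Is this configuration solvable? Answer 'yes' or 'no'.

Answer: no

Derivation:
Inversions: 33
Blank is in row 3 (0-indexed from top), which is row 1 counting from the bottom (bottom = 1).
33 + 1 = 34, which is even, so the puzzle is not solvable.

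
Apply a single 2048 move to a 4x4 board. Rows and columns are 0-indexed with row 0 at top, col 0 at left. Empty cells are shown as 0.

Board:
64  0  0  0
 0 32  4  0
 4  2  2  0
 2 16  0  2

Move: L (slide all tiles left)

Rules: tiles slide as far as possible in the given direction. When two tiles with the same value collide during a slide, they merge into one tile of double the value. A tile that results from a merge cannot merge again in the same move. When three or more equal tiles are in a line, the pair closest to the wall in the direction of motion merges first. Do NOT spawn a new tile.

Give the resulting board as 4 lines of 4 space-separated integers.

Answer: 64  0  0  0
32  4  0  0
 4  4  0  0
 2 16  2  0

Derivation:
Slide left:
row 0: [64, 0, 0, 0] -> [64, 0, 0, 0]
row 1: [0, 32, 4, 0] -> [32, 4, 0, 0]
row 2: [4, 2, 2, 0] -> [4, 4, 0, 0]
row 3: [2, 16, 0, 2] -> [2, 16, 2, 0]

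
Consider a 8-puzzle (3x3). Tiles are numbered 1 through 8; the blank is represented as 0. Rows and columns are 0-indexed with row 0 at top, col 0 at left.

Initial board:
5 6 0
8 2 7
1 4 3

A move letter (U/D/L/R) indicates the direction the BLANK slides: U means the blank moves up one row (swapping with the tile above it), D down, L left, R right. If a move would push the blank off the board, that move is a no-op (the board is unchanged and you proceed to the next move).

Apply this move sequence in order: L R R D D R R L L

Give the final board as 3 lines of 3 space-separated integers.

After move 1 (L):
5 0 6
8 2 7
1 4 3

After move 2 (R):
5 6 0
8 2 7
1 4 3

After move 3 (R):
5 6 0
8 2 7
1 4 3

After move 4 (D):
5 6 7
8 2 0
1 4 3

After move 5 (D):
5 6 7
8 2 3
1 4 0

After move 6 (R):
5 6 7
8 2 3
1 4 0

After move 7 (R):
5 6 7
8 2 3
1 4 0

After move 8 (L):
5 6 7
8 2 3
1 0 4

After move 9 (L):
5 6 7
8 2 3
0 1 4

Answer: 5 6 7
8 2 3
0 1 4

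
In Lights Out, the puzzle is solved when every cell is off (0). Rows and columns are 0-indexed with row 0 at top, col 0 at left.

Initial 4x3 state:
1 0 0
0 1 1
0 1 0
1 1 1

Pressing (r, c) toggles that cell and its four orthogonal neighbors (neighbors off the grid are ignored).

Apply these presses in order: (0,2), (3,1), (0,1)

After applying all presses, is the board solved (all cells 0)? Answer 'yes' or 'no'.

Answer: yes

Derivation:
After press 1 at (0,2):
1 1 1
0 1 0
0 1 0
1 1 1

After press 2 at (3,1):
1 1 1
0 1 0
0 0 0
0 0 0

After press 3 at (0,1):
0 0 0
0 0 0
0 0 0
0 0 0

Lights still on: 0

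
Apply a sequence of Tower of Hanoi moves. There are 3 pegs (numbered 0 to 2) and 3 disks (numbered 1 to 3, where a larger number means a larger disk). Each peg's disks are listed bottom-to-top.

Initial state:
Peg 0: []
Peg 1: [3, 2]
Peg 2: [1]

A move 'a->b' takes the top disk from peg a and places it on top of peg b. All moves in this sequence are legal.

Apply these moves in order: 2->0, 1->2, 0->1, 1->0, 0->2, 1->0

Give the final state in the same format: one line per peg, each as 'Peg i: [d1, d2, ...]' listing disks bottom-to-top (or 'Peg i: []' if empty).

Answer: Peg 0: [3]
Peg 1: []
Peg 2: [2, 1]

Derivation:
After move 1 (2->0):
Peg 0: [1]
Peg 1: [3, 2]
Peg 2: []

After move 2 (1->2):
Peg 0: [1]
Peg 1: [3]
Peg 2: [2]

After move 3 (0->1):
Peg 0: []
Peg 1: [3, 1]
Peg 2: [2]

After move 4 (1->0):
Peg 0: [1]
Peg 1: [3]
Peg 2: [2]

After move 5 (0->2):
Peg 0: []
Peg 1: [3]
Peg 2: [2, 1]

After move 6 (1->0):
Peg 0: [3]
Peg 1: []
Peg 2: [2, 1]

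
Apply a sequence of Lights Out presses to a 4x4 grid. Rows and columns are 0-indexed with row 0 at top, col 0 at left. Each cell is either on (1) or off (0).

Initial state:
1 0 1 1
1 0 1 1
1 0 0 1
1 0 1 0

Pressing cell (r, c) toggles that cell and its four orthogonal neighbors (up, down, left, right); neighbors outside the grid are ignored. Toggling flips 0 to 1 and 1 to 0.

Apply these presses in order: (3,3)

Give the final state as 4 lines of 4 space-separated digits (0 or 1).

After press 1 at (3,3):
1 0 1 1
1 0 1 1
1 0 0 0
1 0 0 1

Answer: 1 0 1 1
1 0 1 1
1 0 0 0
1 0 0 1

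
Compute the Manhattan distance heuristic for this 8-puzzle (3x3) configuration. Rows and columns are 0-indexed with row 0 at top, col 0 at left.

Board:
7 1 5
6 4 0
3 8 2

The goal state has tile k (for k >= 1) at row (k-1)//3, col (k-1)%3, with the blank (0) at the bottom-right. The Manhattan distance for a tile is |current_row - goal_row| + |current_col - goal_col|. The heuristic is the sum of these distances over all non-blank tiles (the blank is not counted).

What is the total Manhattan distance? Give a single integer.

Tile 7: at (0,0), goal (2,0), distance |0-2|+|0-0| = 2
Tile 1: at (0,1), goal (0,0), distance |0-0|+|1-0| = 1
Tile 5: at (0,2), goal (1,1), distance |0-1|+|2-1| = 2
Tile 6: at (1,0), goal (1,2), distance |1-1|+|0-2| = 2
Tile 4: at (1,1), goal (1,0), distance |1-1|+|1-0| = 1
Tile 3: at (2,0), goal (0,2), distance |2-0|+|0-2| = 4
Tile 8: at (2,1), goal (2,1), distance |2-2|+|1-1| = 0
Tile 2: at (2,2), goal (0,1), distance |2-0|+|2-1| = 3
Sum: 2 + 1 + 2 + 2 + 1 + 4 + 0 + 3 = 15

Answer: 15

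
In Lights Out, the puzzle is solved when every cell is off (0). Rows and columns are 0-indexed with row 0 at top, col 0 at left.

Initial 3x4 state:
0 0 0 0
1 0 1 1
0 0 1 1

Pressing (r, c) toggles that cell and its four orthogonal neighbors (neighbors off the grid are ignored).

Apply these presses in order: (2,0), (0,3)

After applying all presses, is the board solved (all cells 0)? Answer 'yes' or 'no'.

Answer: no

Derivation:
After press 1 at (2,0):
0 0 0 0
0 0 1 1
1 1 1 1

After press 2 at (0,3):
0 0 1 1
0 0 1 0
1 1 1 1

Lights still on: 7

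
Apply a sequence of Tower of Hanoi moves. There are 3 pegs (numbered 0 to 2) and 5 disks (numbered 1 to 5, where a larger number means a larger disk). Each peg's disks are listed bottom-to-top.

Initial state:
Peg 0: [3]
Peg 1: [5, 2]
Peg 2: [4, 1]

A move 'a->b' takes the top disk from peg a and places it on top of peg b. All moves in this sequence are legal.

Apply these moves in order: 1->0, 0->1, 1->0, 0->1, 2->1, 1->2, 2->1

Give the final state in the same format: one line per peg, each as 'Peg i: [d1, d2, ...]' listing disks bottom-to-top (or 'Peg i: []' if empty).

Answer: Peg 0: [3]
Peg 1: [5, 2, 1]
Peg 2: [4]

Derivation:
After move 1 (1->0):
Peg 0: [3, 2]
Peg 1: [5]
Peg 2: [4, 1]

After move 2 (0->1):
Peg 0: [3]
Peg 1: [5, 2]
Peg 2: [4, 1]

After move 3 (1->0):
Peg 0: [3, 2]
Peg 1: [5]
Peg 2: [4, 1]

After move 4 (0->1):
Peg 0: [3]
Peg 1: [5, 2]
Peg 2: [4, 1]

After move 5 (2->1):
Peg 0: [3]
Peg 1: [5, 2, 1]
Peg 2: [4]

After move 6 (1->2):
Peg 0: [3]
Peg 1: [5, 2]
Peg 2: [4, 1]

After move 7 (2->1):
Peg 0: [3]
Peg 1: [5, 2, 1]
Peg 2: [4]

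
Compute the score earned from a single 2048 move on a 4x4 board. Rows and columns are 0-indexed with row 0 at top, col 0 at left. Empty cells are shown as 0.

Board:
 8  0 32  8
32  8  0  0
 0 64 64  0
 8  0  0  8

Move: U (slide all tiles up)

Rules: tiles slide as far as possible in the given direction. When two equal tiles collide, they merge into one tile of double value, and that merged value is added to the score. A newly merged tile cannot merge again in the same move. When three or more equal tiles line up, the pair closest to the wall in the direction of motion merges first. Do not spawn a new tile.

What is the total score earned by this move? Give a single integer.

Answer: 16

Derivation:
Slide up:
col 0: [8, 32, 0, 8] -> [8, 32, 8, 0]  score +0 (running 0)
col 1: [0, 8, 64, 0] -> [8, 64, 0, 0]  score +0 (running 0)
col 2: [32, 0, 64, 0] -> [32, 64, 0, 0]  score +0 (running 0)
col 3: [8, 0, 0, 8] -> [16, 0, 0, 0]  score +16 (running 16)
Board after move:
 8  8 32 16
32 64 64  0
 8  0  0  0
 0  0  0  0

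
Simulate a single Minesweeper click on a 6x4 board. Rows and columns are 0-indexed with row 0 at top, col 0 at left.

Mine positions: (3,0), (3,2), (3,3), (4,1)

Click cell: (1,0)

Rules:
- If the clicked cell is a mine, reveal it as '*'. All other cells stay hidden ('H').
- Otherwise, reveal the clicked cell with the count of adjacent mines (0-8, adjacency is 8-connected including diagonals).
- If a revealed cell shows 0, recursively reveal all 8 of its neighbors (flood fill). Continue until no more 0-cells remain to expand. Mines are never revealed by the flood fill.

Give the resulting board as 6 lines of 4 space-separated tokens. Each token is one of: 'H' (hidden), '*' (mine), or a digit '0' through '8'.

0 0 0 0
0 0 0 0
1 2 2 2
H H H H
H H H H
H H H H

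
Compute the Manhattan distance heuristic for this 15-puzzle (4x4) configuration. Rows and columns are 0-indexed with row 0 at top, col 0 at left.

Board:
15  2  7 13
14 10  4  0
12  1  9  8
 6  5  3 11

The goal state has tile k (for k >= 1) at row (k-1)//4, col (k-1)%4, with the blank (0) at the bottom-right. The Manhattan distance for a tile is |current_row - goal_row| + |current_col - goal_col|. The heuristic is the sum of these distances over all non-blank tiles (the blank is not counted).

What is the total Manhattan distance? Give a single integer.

Tile 15: at (0,0), goal (3,2), distance |0-3|+|0-2| = 5
Tile 2: at (0,1), goal (0,1), distance |0-0|+|1-1| = 0
Tile 7: at (0,2), goal (1,2), distance |0-1|+|2-2| = 1
Tile 13: at (0,3), goal (3,0), distance |0-3|+|3-0| = 6
Tile 14: at (1,0), goal (3,1), distance |1-3|+|0-1| = 3
Tile 10: at (1,1), goal (2,1), distance |1-2|+|1-1| = 1
Tile 4: at (1,2), goal (0,3), distance |1-0|+|2-3| = 2
Tile 12: at (2,0), goal (2,3), distance |2-2|+|0-3| = 3
Tile 1: at (2,1), goal (0,0), distance |2-0|+|1-0| = 3
Tile 9: at (2,2), goal (2,0), distance |2-2|+|2-0| = 2
Tile 8: at (2,3), goal (1,3), distance |2-1|+|3-3| = 1
Tile 6: at (3,0), goal (1,1), distance |3-1|+|0-1| = 3
Tile 5: at (3,1), goal (1,0), distance |3-1|+|1-0| = 3
Tile 3: at (3,2), goal (0,2), distance |3-0|+|2-2| = 3
Tile 11: at (3,3), goal (2,2), distance |3-2|+|3-2| = 2
Sum: 5 + 0 + 1 + 6 + 3 + 1 + 2 + 3 + 3 + 2 + 1 + 3 + 3 + 3 + 2 = 38

Answer: 38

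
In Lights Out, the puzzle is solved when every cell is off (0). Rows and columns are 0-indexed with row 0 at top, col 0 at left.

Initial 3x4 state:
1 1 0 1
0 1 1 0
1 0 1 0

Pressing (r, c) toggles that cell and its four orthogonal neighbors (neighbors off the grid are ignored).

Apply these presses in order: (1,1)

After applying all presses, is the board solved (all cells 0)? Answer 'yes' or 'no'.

After press 1 at (1,1):
1 0 0 1
1 0 0 0
1 1 1 0

Lights still on: 6

Answer: no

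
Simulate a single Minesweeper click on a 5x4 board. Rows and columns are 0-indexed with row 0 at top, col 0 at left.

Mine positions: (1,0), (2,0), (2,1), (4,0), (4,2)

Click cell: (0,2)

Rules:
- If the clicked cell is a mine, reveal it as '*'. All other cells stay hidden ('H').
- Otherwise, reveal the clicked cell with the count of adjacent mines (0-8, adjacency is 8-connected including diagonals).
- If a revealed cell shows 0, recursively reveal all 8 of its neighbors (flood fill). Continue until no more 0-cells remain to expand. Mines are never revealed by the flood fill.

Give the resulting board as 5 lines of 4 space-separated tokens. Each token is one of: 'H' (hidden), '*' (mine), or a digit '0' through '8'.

H 1 0 0
H 3 1 0
H H 1 0
H H 2 1
H H H H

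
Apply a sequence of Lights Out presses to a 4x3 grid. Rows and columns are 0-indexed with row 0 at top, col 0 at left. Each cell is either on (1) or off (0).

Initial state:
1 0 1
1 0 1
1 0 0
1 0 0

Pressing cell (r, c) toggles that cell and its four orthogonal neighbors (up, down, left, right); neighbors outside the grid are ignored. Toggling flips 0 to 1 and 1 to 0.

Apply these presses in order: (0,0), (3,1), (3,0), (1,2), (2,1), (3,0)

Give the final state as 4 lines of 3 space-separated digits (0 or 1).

After press 1 at (0,0):
0 1 1
0 0 1
1 0 0
1 0 0

After press 2 at (3,1):
0 1 1
0 0 1
1 1 0
0 1 1

After press 3 at (3,0):
0 1 1
0 0 1
0 1 0
1 0 1

After press 4 at (1,2):
0 1 0
0 1 0
0 1 1
1 0 1

After press 5 at (2,1):
0 1 0
0 0 0
1 0 0
1 1 1

After press 6 at (3,0):
0 1 0
0 0 0
0 0 0
0 0 1

Answer: 0 1 0
0 0 0
0 0 0
0 0 1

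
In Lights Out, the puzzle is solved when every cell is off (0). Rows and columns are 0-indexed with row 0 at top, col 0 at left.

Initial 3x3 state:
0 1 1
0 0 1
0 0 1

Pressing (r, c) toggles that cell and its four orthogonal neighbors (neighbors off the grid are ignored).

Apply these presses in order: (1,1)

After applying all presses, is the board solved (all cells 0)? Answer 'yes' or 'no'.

Answer: no

Derivation:
After press 1 at (1,1):
0 0 1
1 1 0
0 1 1

Lights still on: 5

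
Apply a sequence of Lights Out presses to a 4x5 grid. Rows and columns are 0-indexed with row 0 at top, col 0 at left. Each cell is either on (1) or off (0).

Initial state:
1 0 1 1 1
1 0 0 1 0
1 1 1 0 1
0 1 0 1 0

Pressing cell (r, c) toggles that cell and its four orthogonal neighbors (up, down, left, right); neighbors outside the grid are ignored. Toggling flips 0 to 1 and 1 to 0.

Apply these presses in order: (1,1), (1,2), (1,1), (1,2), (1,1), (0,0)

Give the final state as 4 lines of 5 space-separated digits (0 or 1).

After press 1 at (1,1):
1 1 1 1 1
0 1 1 1 0
1 0 1 0 1
0 1 0 1 0

After press 2 at (1,2):
1 1 0 1 1
0 0 0 0 0
1 0 0 0 1
0 1 0 1 0

After press 3 at (1,1):
1 0 0 1 1
1 1 1 0 0
1 1 0 0 1
0 1 0 1 0

After press 4 at (1,2):
1 0 1 1 1
1 0 0 1 0
1 1 1 0 1
0 1 0 1 0

After press 5 at (1,1):
1 1 1 1 1
0 1 1 1 0
1 0 1 0 1
0 1 0 1 0

After press 6 at (0,0):
0 0 1 1 1
1 1 1 1 0
1 0 1 0 1
0 1 0 1 0

Answer: 0 0 1 1 1
1 1 1 1 0
1 0 1 0 1
0 1 0 1 0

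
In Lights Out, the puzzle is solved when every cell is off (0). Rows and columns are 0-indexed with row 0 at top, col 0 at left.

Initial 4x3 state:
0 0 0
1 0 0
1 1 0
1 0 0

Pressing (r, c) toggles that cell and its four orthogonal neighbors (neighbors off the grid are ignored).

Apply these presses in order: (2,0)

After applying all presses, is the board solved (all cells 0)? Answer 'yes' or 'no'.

After press 1 at (2,0):
0 0 0
0 0 0
0 0 0
0 0 0

Lights still on: 0

Answer: yes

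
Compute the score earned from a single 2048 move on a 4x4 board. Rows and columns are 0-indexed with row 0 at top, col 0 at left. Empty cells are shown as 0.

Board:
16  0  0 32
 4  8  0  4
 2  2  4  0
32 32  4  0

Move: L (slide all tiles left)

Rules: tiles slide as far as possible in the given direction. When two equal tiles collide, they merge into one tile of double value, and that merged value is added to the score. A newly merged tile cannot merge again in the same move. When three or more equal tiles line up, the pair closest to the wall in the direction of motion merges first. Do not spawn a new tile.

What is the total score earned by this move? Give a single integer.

Answer: 68

Derivation:
Slide left:
row 0: [16, 0, 0, 32] -> [16, 32, 0, 0]  score +0 (running 0)
row 1: [4, 8, 0, 4] -> [4, 8, 4, 0]  score +0 (running 0)
row 2: [2, 2, 4, 0] -> [4, 4, 0, 0]  score +4 (running 4)
row 3: [32, 32, 4, 0] -> [64, 4, 0, 0]  score +64 (running 68)
Board after move:
16 32  0  0
 4  8  4  0
 4  4  0  0
64  4  0  0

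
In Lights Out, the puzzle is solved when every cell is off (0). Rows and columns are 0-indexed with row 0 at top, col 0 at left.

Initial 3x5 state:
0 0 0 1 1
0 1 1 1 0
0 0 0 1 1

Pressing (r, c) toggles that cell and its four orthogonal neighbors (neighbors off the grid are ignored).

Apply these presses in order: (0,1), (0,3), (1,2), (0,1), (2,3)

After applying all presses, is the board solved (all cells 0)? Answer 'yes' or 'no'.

Answer: yes

Derivation:
After press 1 at (0,1):
1 1 1 1 1
0 0 1 1 0
0 0 0 1 1

After press 2 at (0,3):
1 1 0 0 0
0 0 1 0 0
0 0 0 1 1

After press 3 at (1,2):
1 1 1 0 0
0 1 0 1 0
0 0 1 1 1

After press 4 at (0,1):
0 0 0 0 0
0 0 0 1 0
0 0 1 1 1

After press 5 at (2,3):
0 0 0 0 0
0 0 0 0 0
0 0 0 0 0

Lights still on: 0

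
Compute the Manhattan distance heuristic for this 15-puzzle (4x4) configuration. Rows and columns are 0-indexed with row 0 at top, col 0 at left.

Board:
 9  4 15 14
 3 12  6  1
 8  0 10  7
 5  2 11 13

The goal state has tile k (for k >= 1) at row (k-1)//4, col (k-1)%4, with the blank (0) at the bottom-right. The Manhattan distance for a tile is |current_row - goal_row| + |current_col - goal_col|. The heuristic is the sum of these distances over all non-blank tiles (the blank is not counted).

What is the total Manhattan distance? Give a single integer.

Answer: 39

Derivation:
Tile 9: (0,0)->(2,0) = 2
Tile 4: (0,1)->(0,3) = 2
Tile 15: (0,2)->(3,2) = 3
Tile 14: (0,3)->(3,1) = 5
Tile 3: (1,0)->(0,2) = 3
Tile 12: (1,1)->(2,3) = 3
Tile 6: (1,2)->(1,1) = 1
Tile 1: (1,3)->(0,0) = 4
Tile 8: (2,0)->(1,3) = 4
Tile 10: (2,2)->(2,1) = 1
Tile 7: (2,3)->(1,2) = 2
Tile 5: (3,0)->(1,0) = 2
Tile 2: (3,1)->(0,1) = 3
Tile 11: (3,2)->(2,2) = 1
Tile 13: (3,3)->(3,0) = 3
Sum: 2 + 2 + 3 + 5 + 3 + 3 + 1 + 4 + 4 + 1 + 2 + 2 + 3 + 1 + 3 = 39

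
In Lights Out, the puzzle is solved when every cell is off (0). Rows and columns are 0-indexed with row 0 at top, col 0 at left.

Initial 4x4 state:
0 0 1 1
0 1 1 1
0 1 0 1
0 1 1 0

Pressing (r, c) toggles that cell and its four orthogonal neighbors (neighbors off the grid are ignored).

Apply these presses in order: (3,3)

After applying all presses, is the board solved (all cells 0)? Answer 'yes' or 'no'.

After press 1 at (3,3):
0 0 1 1
0 1 1 1
0 1 0 0
0 1 0 1

Lights still on: 8

Answer: no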